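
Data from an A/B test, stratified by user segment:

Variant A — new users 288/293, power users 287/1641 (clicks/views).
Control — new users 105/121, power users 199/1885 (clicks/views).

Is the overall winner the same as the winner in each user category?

New users: Variant A 288/293 = 98.3%, Control 105/121 = 86.8% → Variant A
Power users: Variant A 287/1641 = 17.5%, Control 199/1885 = 10.6% → Variant A
Overall: Variant A 575/1934 = 29.7%, Control 304/2006 = 15.2% → Variant A
Variant A wins overall and in every user group — no reversal.

Yes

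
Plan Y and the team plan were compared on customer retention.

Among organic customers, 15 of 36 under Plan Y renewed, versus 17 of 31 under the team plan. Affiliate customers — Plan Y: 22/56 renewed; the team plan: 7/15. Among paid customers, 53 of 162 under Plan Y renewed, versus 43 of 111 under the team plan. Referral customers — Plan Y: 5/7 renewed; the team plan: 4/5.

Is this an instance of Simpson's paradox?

No

Organic: Plan Y 15/36 = 41.7%, the team plan 17/31 = 54.8% → the team plan
Affiliate: Plan Y 22/56 = 39.3%, the team plan 7/15 = 46.7% → the team plan
Paid: Plan Y 53/162 = 32.7%, the team plan 43/111 = 38.7% → the team plan
Referral: Plan Y 5/7 = 71.4%, the team plan 4/5 = 80.0% → the team plan
Overall: Plan Y 95/261 = 36.4%, the team plan 71/162 = 43.8% → the team plan
The team plan wins overall and in every signup group — no reversal.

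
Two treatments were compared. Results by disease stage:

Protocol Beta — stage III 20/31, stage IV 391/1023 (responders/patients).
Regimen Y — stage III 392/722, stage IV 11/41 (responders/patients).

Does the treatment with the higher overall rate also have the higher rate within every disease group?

No

Stage III: Protocol Beta 20/31 = 64.5%, Regimen Y 392/722 = 54.3% → Protocol Beta
Stage IV: Protocol Beta 391/1023 = 38.2%, Regimen Y 11/41 = 26.8% → Protocol Beta
Overall: Protocol Beta 411/1054 = 39.0%, Regimen Y 403/763 = 52.8% → Regimen Y
Protocol Beta wins each disease group but Regimen Y wins overall — the comparison reverses. Protocol Beta's patients skew toward stage IV, which has a lower base rate.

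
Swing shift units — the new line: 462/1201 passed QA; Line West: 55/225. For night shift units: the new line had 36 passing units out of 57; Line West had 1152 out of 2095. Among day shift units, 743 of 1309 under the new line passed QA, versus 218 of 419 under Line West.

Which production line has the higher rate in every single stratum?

the new line

Swing shift: the new line 462/1201 = 38.5%, Line West 55/225 = 24.4% → the new line
Night shift: the new line 36/57 = 63.2%, Line West 1152/2095 = 55.0% → the new line
Day shift: the new line 743/1309 = 56.8%, Line West 218/419 = 52.0% → the new line
The new line has the higher rate in all 3 groups.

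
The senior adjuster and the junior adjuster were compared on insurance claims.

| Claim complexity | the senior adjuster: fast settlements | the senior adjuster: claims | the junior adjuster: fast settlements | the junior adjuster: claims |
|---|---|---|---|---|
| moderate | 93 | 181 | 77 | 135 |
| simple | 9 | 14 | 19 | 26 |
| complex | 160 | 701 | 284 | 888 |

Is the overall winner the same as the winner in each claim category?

Yes

Moderate: the senior adjuster 93/181 = 51.4%, the junior adjuster 77/135 = 57.0% → the junior adjuster
Simple: the senior adjuster 9/14 = 64.3%, the junior adjuster 19/26 = 73.1% → the junior adjuster
Complex: the senior adjuster 160/701 = 22.8%, the junior adjuster 284/888 = 32.0% → the junior adjuster
Overall: the senior adjuster 262/896 = 29.2%, the junior adjuster 380/1049 = 36.2% → the junior adjuster
The junior adjuster wins overall and in every claim group — no reversal.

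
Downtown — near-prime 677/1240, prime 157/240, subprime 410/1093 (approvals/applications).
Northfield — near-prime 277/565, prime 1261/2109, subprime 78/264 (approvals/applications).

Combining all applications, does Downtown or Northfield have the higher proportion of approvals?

Northfield

Near-prime: Downtown 677/1240 = 54.6%, Northfield 277/565 = 49.0% → Downtown
Prime: Downtown 157/240 = 65.4%, Northfield 1261/2109 = 59.8% → Downtown
Subprime: Downtown 410/1093 = 37.5%, Northfield 78/264 = 29.5% → Downtown
Overall: Downtown 1244/2573 = 48.3%, Northfield 1616/2938 = 55.0% → Northfield
(Downtown wins every credit group but Northfield wins overall — Downtown's applications skew toward the low-rate subprime group.)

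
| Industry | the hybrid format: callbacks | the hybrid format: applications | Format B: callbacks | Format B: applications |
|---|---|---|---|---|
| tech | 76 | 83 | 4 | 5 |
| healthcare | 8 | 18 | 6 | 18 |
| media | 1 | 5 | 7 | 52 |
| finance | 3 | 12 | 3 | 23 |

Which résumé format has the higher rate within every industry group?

Tech: the hybrid format 76/83 = 91.6%, Format B 4/5 = 80.0% → the hybrid format
Healthcare: the hybrid format 8/18 = 44.4%, Format B 6/18 = 33.3% → the hybrid format
Media: the hybrid format 1/5 = 20.0%, Format B 7/52 = 13.5% → the hybrid format
Finance: the hybrid format 3/12 = 25.0%, Format B 3/23 = 13.0% → the hybrid format
The hybrid format has the higher rate in all 4 groups.

the hybrid format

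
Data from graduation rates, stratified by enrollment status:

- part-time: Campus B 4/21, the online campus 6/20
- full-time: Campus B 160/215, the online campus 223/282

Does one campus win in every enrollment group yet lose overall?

Part-time: Campus B 4/21 = 19.0%, the online campus 6/20 = 30.0% → the online campus
Full-time: Campus B 160/215 = 74.4%, the online campus 223/282 = 79.1% → the online campus
Overall: Campus B 164/236 = 69.5%, the online campus 229/302 = 75.8% → the online campus
The online campus wins overall and in every enrollment group — no reversal.

No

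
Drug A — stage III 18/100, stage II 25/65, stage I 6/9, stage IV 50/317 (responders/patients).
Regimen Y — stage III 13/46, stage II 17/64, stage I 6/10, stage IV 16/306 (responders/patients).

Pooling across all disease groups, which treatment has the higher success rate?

Stage III: Drug A 18/100 = 18.0%, Regimen Y 13/46 = 28.3% → Regimen Y
Stage II: Drug A 25/65 = 38.5%, Regimen Y 17/64 = 26.6% → Drug A
Stage I: Drug A 6/9 = 66.7%, Regimen Y 6/10 = 60.0% → Drug A
Stage IV: Drug A 50/317 = 15.8%, Regimen Y 16/306 = 5.2% → Drug A
Overall: Drug A 99/491 = 20.2%, Regimen Y 52/426 = 12.2% → Drug A
(Neither sweeps every disease group, but Drug A has the higher pooled rate.)

Drug A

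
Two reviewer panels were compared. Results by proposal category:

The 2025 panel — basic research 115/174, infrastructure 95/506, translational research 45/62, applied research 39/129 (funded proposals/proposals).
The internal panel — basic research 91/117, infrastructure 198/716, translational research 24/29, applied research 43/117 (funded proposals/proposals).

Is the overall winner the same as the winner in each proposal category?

Yes

Basic research: the 2025 panel 115/174 = 66.1%, the internal panel 91/117 = 77.8% → the internal panel
Infrastructure: the 2025 panel 95/506 = 18.8%, the internal panel 198/716 = 27.7% → the internal panel
Translational research: the 2025 panel 45/62 = 72.6%, the internal panel 24/29 = 82.8% → the internal panel
Applied research: the 2025 panel 39/129 = 30.2%, the internal panel 43/117 = 36.8% → the internal panel
Overall: the 2025 panel 294/871 = 33.8%, the internal panel 356/979 = 36.4% → the internal panel
The internal panel wins overall and in every proposal group — no reversal.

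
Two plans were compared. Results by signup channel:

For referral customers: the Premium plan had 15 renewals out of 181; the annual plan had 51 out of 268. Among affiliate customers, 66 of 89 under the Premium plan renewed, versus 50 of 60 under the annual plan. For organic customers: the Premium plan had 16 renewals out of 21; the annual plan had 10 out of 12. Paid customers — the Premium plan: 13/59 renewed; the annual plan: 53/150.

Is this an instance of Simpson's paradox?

Referral: the Premium plan 15/181 = 8.3%, the annual plan 51/268 = 19.0% → the annual plan
Affiliate: the Premium plan 66/89 = 74.2%, the annual plan 50/60 = 83.3% → the annual plan
Organic: the Premium plan 16/21 = 76.2%, the annual plan 10/12 = 83.3% → the annual plan
Paid: the Premium plan 13/59 = 22.0%, the annual plan 53/150 = 35.3% → the annual plan
Overall: the Premium plan 110/350 = 31.4%, the annual plan 164/490 = 33.5% → the annual plan
The annual plan wins overall and in every signup group — no reversal.

No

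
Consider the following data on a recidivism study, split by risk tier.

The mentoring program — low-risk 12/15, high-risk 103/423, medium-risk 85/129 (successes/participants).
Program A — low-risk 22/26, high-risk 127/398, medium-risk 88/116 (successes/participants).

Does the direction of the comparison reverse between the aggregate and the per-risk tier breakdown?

No

Low-risk: the mentoring program 12/15 = 80.0%, Program A 22/26 = 84.6% → Program A
High-risk: the mentoring program 103/423 = 24.3%, Program A 127/398 = 31.9% → Program A
Medium-risk: the mentoring program 85/129 = 65.9%, Program A 88/116 = 75.9% → Program A
Overall: the mentoring program 200/567 = 35.3%, Program A 237/540 = 43.9% → Program A
Program A wins overall and in every risk group — no reversal.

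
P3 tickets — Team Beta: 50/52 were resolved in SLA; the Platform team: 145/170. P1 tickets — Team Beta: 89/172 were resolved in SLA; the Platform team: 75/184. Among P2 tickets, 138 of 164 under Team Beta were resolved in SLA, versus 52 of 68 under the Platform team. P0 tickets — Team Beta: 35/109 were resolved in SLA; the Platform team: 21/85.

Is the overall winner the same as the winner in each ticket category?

P3: Team Beta 50/52 = 96.2%, the Platform team 145/170 = 85.3% → Team Beta
P1: Team Beta 89/172 = 51.7%, the Platform team 75/184 = 40.8% → Team Beta
P2: Team Beta 138/164 = 84.1%, the Platform team 52/68 = 76.5% → Team Beta
P0: Team Beta 35/109 = 32.1%, the Platform team 21/85 = 24.7% → Team Beta
Overall: Team Beta 312/497 = 62.8%, the Platform team 293/507 = 57.8% → Team Beta
Team Beta wins overall and in every ticket group — no reversal.

Yes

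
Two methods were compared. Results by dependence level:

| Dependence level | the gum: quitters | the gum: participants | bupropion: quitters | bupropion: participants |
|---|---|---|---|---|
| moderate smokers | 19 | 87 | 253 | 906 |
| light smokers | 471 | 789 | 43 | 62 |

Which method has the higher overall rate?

the gum

Moderate smokers: the gum 19/87 = 21.8%, bupropion 253/906 = 27.9% → bupropion
Light smokers: the gum 471/789 = 59.7%, bupropion 43/62 = 69.4% → bupropion
Overall: the gum 490/876 = 55.9%, bupropion 296/968 = 30.6% → the gum
(Bupropion wins every dependence group but the gum wins overall — bupropion's participants skew toward the low-rate moderate smokers group.)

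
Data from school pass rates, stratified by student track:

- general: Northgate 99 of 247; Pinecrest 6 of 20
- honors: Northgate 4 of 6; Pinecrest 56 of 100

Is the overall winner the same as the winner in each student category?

No

General: Northgate 99/247 = 40.1%, Pinecrest 6/20 = 30.0% → Northgate
Honors: Northgate 4/6 = 66.7%, Pinecrest 56/100 = 56.0% → Northgate
Overall: Northgate 103/253 = 40.7%, Pinecrest 62/120 = 51.7% → Pinecrest
Northgate wins each student group but Pinecrest wins overall — the comparison reverses. Northgate's students skew toward general, which has a lower base rate.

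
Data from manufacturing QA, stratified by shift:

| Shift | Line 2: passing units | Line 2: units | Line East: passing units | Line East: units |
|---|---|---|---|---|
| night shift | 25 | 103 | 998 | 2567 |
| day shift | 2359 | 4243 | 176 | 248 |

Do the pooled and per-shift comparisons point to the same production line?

Night shift: Line 2 25/103 = 24.3%, Line East 998/2567 = 38.9% → Line East
Day shift: Line 2 2359/4243 = 55.6%, Line East 176/248 = 71.0% → Line East
Overall: Line 2 2384/4346 = 54.9%, Line East 1174/2815 = 41.7% → Line 2
Line East wins each shift group but Line 2 wins overall — the comparison reverses. Line East's units skew toward night shift, which has a lower base rate.

No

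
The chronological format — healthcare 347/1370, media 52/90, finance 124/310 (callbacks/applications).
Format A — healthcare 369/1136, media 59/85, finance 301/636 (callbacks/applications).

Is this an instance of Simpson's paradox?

Healthcare: the chronological format 347/1370 = 25.3%, Format A 369/1136 = 32.5% → Format A
Media: the chronological format 52/90 = 57.8%, Format A 59/85 = 69.4% → Format A
Finance: the chronological format 124/310 = 40.0%, Format A 301/636 = 47.3% → Format A
Overall: the chronological format 523/1770 = 29.5%, Format A 729/1857 = 39.3% → Format A
Format A wins overall and in every industry group — no reversal.

No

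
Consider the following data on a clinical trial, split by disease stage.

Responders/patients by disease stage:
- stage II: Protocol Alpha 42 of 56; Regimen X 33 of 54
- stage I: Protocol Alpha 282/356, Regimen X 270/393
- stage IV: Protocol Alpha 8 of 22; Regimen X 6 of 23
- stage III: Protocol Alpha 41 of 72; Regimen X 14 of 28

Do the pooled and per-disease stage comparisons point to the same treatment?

Yes

Stage II: Protocol Alpha 42/56 = 75.0%, Regimen X 33/54 = 61.1% → Protocol Alpha
Stage I: Protocol Alpha 282/356 = 79.2%, Regimen X 270/393 = 68.7% → Protocol Alpha
Stage IV: Protocol Alpha 8/22 = 36.4%, Regimen X 6/23 = 26.1% → Protocol Alpha
Stage III: Protocol Alpha 41/72 = 56.9%, Regimen X 14/28 = 50.0% → Protocol Alpha
Overall: Protocol Alpha 373/506 = 73.7%, Regimen X 323/498 = 64.9% → Protocol Alpha
Protocol Alpha wins overall and in every disease group — no reversal.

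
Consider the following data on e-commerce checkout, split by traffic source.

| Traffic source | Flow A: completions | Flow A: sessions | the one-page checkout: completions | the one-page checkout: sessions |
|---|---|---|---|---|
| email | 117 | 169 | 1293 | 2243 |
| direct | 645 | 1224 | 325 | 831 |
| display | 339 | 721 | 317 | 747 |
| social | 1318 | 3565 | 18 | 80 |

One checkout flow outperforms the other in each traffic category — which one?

Email: Flow A 117/169 = 69.2%, the one-page checkout 1293/2243 = 57.6% → Flow A
Direct: Flow A 645/1224 = 52.7%, the one-page checkout 325/831 = 39.1% → Flow A
Display: Flow A 339/721 = 47.0%, the one-page checkout 317/747 = 42.4% → Flow A
Social: Flow A 1318/3565 = 37.0%, the one-page checkout 18/80 = 22.5% → Flow A
Flow A has the higher rate in all 4 groups.

Flow A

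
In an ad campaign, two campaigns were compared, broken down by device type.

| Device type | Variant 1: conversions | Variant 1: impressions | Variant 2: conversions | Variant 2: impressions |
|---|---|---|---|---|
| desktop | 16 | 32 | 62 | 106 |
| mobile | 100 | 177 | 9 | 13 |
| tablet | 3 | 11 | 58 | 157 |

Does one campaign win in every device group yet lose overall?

Desktop: Variant 1 16/32 = 50.0%, Variant 2 62/106 = 58.5% → Variant 2
Mobile: Variant 1 100/177 = 56.5%, Variant 2 9/13 = 69.2% → Variant 2
Tablet: Variant 1 3/11 = 27.3%, Variant 2 58/157 = 36.9% → Variant 2
Overall: Variant 1 119/220 = 54.1%, Variant 2 129/276 = 46.7% → Variant 1
Variant 2 wins each device group but Variant 1 wins overall — the comparison reverses. Variant 2's impressions skew toward tablet, which has a lower base rate.

Yes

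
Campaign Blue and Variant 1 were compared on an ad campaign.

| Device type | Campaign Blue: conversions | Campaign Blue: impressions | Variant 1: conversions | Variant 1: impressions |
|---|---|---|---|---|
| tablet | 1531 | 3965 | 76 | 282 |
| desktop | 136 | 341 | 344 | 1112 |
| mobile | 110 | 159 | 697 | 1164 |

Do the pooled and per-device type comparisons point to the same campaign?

Tablet: Campaign Blue 1531/3965 = 38.6%, Variant 1 76/282 = 27.0% → Campaign Blue
Desktop: Campaign Blue 136/341 = 39.9%, Variant 1 344/1112 = 30.9% → Campaign Blue
Mobile: Campaign Blue 110/159 = 69.2%, Variant 1 697/1164 = 59.9% → Campaign Blue
Overall: Campaign Blue 1777/4465 = 39.8%, Variant 1 1117/2558 = 43.7% → Variant 1
Campaign Blue wins each device group but Variant 1 wins overall — the comparison reverses. Campaign Blue's impressions skew toward tablet, which has a lower base rate.

No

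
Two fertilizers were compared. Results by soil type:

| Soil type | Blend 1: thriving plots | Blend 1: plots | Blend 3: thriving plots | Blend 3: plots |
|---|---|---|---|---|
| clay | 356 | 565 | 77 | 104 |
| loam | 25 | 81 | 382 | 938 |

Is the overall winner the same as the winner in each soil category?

No

Clay: Blend 1 356/565 = 63.0%, Blend 3 77/104 = 74.0% → Blend 3
Loam: Blend 1 25/81 = 30.9%, Blend 3 382/938 = 40.7% → Blend 3
Overall: Blend 1 381/646 = 59.0%, Blend 3 459/1042 = 44.0% → Blend 1
Blend 3 wins each soil group but Blend 1 wins overall — the comparison reverses. Blend 3's plots skew toward loam, which has a lower base rate.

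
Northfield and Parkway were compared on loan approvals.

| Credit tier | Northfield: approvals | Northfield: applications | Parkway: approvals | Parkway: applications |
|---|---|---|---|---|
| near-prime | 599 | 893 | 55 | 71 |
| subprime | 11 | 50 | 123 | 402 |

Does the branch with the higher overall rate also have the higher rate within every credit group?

Near-prime: Northfield 599/893 = 67.1%, Parkway 55/71 = 77.5% → Parkway
Subprime: Northfield 11/50 = 22.0%, Parkway 123/402 = 30.6% → Parkway
Overall: Northfield 610/943 = 64.7%, Parkway 178/473 = 37.6% → Northfield
Parkway wins each credit group but Northfield wins overall — the comparison reverses. Parkway's applications skew toward subprime, which has a lower base rate.

No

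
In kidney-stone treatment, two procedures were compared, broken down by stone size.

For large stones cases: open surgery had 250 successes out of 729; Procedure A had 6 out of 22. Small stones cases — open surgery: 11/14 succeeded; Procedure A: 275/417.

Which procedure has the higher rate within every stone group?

Large stones: open surgery 250/729 = 34.3%, Procedure A 6/22 = 27.3% → open surgery
Small stones: open surgery 11/14 = 78.6%, Procedure A 275/417 = 65.9% → open surgery
Open surgery has the higher rate in both groups.

open surgery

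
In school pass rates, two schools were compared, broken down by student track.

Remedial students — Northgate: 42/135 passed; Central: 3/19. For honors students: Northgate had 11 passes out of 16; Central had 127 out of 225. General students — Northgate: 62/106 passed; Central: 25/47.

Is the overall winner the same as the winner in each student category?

Remedial: Northgate 42/135 = 31.1%, Central 3/19 = 15.8% → Northgate
Honors: Northgate 11/16 = 68.8%, Central 127/225 = 56.4% → Northgate
General: Northgate 62/106 = 58.5%, Central 25/47 = 53.2% → Northgate
Overall: Northgate 115/257 = 44.7%, Central 155/291 = 53.3% → Central
Northgate wins each student group but Central wins overall — the comparison reverses. Northgate's students skew toward remedial, which has a lower base rate.

No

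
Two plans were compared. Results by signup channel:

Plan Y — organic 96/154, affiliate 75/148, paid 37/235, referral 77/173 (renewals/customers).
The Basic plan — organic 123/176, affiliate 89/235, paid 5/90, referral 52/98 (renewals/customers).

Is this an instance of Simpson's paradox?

Organic: Plan Y 96/154 = 62.3%, the Basic plan 123/176 = 69.9% → the Basic plan
Affiliate: Plan Y 75/148 = 50.7%, the Basic plan 89/235 = 37.9% → Plan Y
Paid: Plan Y 37/235 = 15.7%, the Basic plan 5/90 = 5.6% → Plan Y
Referral: Plan Y 77/173 = 44.5%, the Basic plan 52/98 = 53.1% → the Basic plan
Overall: Plan Y 285/710 = 40.1%, the Basic plan 269/599 = 44.9% → the Basic plan
Neither sweeps: Plan Y wins 2 of 4 groups, the Basic plan wins 2. The Basic plan wins overall but not every group — no Simpson reversal.

No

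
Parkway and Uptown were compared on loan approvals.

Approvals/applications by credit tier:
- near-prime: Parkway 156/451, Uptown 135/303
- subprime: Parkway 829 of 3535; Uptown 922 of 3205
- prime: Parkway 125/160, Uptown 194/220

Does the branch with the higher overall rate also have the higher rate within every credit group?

Near-prime: Parkway 156/451 = 34.6%, Uptown 135/303 = 44.6% → Uptown
Subprime: Parkway 829/3535 = 23.5%, Uptown 922/3205 = 28.8% → Uptown
Prime: Parkway 125/160 = 78.1%, Uptown 194/220 = 88.2% → Uptown
Overall: Parkway 1110/4146 = 26.8%, Uptown 1251/3728 = 33.6% → Uptown
Uptown wins overall and in every credit group — no reversal.

Yes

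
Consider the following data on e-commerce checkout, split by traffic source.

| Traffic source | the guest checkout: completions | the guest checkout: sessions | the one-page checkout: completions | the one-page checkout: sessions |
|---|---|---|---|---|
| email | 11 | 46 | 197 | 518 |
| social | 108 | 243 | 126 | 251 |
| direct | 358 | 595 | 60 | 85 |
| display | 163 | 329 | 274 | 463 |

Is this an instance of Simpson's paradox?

Yes

Email: the guest checkout 11/46 = 23.9%, the one-page checkout 197/518 = 38.0% → the one-page checkout
Social: the guest checkout 108/243 = 44.4%, the one-page checkout 126/251 = 50.2% → the one-page checkout
Direct: the guest checkout 358/595 = 60.2%, the one-page checkout 60/85 = 70.6% → the one-page checkout
Display: the guest checkout 163/329 = 49.5%, the one-page checkout 274/463 = 59.2% → the one-page checkout
Overall: the guest checkout 640/1213 = 52.8%, the one-page checkout 657/1317 = 49.9% → the guest checkout
The one-page checkout wins each traffic group but the guest checkout wins overall — the comparison reverses. The one-page checkout's sessions skew toward email, which has a lower base rate.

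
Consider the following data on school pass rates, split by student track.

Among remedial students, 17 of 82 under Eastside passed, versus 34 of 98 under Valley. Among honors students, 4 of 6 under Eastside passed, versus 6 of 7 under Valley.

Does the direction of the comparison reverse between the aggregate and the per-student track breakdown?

Remedial: Eastside 17/82 = 20.7%, Valley 34/98 = 34.7% → Valley
Honors: Eastside 4/6 = 66.7%, Valley 6/7 = 85.7% → Valley
Overall: Eastside 21/88 = 23.9%, Valley 40/105 = 38.1% → Valley
Valley wins overall and in every student group — no reversal.

No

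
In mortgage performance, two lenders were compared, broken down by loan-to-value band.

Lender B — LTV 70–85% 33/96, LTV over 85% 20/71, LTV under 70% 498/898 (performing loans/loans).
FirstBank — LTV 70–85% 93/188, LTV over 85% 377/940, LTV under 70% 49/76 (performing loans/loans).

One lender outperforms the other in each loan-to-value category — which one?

LTV 70–85%: Lender B 33/96 = 34.4%, FirstBank 93/188 = 49.5% → FirstBank
LTV over 85%: Lender B 20/71 = 28.2%, FirstBank 377/940 = 40.1% → FirstBank
LTV under 70%: Lender B 498/898 = 55.5%, FirstBank 49/76 = 64.5% → FirstBank
FirstBank has the higher rate in all 3 groups.

FirstBank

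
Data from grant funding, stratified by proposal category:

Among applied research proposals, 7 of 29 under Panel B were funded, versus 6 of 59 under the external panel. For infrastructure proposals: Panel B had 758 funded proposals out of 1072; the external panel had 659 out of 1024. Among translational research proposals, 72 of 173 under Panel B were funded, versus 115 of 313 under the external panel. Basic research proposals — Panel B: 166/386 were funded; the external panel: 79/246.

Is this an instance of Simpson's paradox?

Applied research: Panel B 7/29 = 24.1%, the external panel 6/59 = 10.2% → Panel B
Infrastructure: Panel B 758/1072 = 70.7%, the external panel 659/1024 = 64.4% → Panel B
Translational research: Panel B 72/173 = 41.6%, the external panel 115/313 = 36.7% → Panel B
Basic research: Panel B 166/386 = 43.0%, the external panel 79/246 = 32.1% → Panel B
Overall: Panel B 1003/1660 = 60.4%, the external panel 859/1642 = 52.3% → Panel B
Panel B wins overall and in every proposal group — no reversal.

No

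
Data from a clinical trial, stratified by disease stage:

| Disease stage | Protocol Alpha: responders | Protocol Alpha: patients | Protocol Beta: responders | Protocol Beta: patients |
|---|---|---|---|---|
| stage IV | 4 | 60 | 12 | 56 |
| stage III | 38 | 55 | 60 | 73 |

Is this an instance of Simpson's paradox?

No

Stage IV: Protocol Alpha 4/60 = 6.7%, Protocol Beta 12/56 = 21.4% → Protocol Beta
Stage III: Protocol Alpha 38/55 = 69.1%, Protocol Beta 60/73 = 82.2% → Protocol Beta
Overall: Protocol Alpha 42/115 = 36.5%, Protocol Beta 72/129 = 55.8% → Protocol Beta
Protocol Beta wins overall and in every disease group — no reversal.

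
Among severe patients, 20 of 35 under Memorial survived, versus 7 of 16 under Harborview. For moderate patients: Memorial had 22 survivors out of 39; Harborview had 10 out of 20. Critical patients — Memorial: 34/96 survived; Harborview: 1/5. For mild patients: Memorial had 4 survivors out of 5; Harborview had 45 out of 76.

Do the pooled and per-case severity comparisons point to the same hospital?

Severe: Memorial 20/35 = 57.1%, Harborview 7/16 = 43.8% → Memorial
Moderate: Memorial 22/39 = 56.4%, Harborview 10/20 = 50.0% → Memorial
Critical: Memorial 34/96 = 35.4%, Harborview 1/5 = 20.0% → Memorial
Mild: Memorial 4/5 = 80.0%, Harborview 45/76 = 59.2% → Memorial
Overall: Memorial 80/175 = 45.7%, Harborview 63/117 = 53.8% → Harborview
Memorial wins each case group but Harborview wins overall — the comparison reverses. Memorial's patients skew toward critical, which has a lower base rate.

No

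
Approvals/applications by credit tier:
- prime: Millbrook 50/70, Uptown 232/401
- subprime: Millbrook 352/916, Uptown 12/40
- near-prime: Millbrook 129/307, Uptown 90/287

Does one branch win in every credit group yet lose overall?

Prime: Millbrook 50/70 = 71.4%, Uptown 232/401 = 57.9% → Millbrook
Subprime: Millbrook 352/916 = 38.4%, Uptown 12/40 = 30.0% → Millbrook
Near-prime: Millbrook 129/307 = 42.0%, Uptown 90/287 = 31.4% → Millbrook
Overall: Millbrook 531/1293 = 41.1%, Uptown 334/728 = 45.9% → Uptown
Millbrook wins each credit group but Uptown wins overall — the comparison reverses. Millbrook's applications skew toward subprime, which has a lower base rate.

Yes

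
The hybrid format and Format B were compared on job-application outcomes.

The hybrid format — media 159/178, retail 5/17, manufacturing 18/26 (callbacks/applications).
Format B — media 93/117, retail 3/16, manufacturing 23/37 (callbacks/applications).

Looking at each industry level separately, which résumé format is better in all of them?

Media: the hybrid format 159/178 = 89.3%, Format B 93/117 = 79.5% → the hybrid format
Retail: the hybrid format 5/17 = 29.4%, Format B 3/16 = 18.8% → the hybrid format
Manufacturing: the hybrid format 18/26 = 69.2%, Format B 23/37 = 62.2% → the hybrid format
The hybrid format has the higher rate in all 3 groups.

the hybrid format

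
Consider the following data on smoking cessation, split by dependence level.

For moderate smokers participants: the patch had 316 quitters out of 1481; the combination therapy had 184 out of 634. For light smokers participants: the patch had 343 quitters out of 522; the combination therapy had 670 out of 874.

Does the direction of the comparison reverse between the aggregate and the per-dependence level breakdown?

Moderate smokers: the patch 316/1481 = 21.3%, the combination therapy 184/634 = 29.0% → the combination therapy
Light smokers: the patch 343/522 = 65.7%, the combination therapy 670/874 = 76.7% → the combination therapy
Overall: the patch 659/2003 = 32.9%, the combination therapy 854/1508 = 56.6% → the combination therapy
The combination therapy wins overall and in every dependence group — no reversal.

No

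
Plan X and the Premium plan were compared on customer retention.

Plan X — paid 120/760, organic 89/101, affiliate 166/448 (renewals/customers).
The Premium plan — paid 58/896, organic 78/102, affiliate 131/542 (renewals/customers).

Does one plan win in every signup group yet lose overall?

Paid: Plan X 120/760 = 15.8%, the Premium plan 58/896 = 6.5% → Plan X
Organic: Plan X 89/101 = 88.1%, the Premium plan 78/102 = 76.5% → Plan X
Affiliate: Plan X 166/448 = 37.1%, the Premium plan 131/542 = 24.2% → Plan X
Overall: Plan X 375/1309 = 28.6%, the Premium plan 267/1540 = 17.3% → Plan X
Plan X wins overall and in every signup group — no reversal.

No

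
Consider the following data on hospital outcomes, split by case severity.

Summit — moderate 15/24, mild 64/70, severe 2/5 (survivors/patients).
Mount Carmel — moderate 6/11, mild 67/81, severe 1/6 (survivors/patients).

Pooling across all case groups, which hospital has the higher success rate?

Moderate: Summit 15/24 = 62.5%, Mount Carmel 6/11 = 54.5% → Summit
Mild: Summit 64/70 = 91.4%, Mount Carmel 67/81 = 82.7% → Summit
Severe: Summit 2/5 = 40.0%, Mount Carmel 1/6 = 16.7% → Summit
Overall: Summit 81/99 = 81.8%, Mount Carmel 74/98 = 75.5% → Summit

Summit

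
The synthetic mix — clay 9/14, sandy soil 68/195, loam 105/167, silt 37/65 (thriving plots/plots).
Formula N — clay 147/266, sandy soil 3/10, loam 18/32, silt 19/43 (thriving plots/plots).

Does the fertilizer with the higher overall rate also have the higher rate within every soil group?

No

Clay: the synthetic mix 9/14 = 64.3%, Formula N 147/266 = 55.3% → the synthetic mix
Sandy soil: the synthetic mix 68/195 = 34.9%, Formula N 3/10 = 30.0% → the synthetic mix
Loam: the synthetic mix 105/167 = 62.9%, Formula N 18/32 = 56.2% → the synthetic mix
Silt: the synthetic mix 37/65 = 56.9%, Formula N 19/43 = 44.2% → the synthetic mix
Overall: the synthetic mix 219/441 = 49.7%, Formula N 187/351 = 53.3% → Formula N
The synthetic mix wins each soil group but Formula N wins overall — the comparison reverses. The synthetic mix's plots skew toward sandy soil, which has a lower base rate.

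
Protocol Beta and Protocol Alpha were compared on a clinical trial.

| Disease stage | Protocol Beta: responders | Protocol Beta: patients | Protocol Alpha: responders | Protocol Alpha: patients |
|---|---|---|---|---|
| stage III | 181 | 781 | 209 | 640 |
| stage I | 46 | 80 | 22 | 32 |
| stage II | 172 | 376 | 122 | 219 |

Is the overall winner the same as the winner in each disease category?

Yes

Stage III: Protocol Beta 181/781 = 23.2%, Protocol Alpha 209/640 = 32.7% → Protocol Alpha
Stage I: Protocol Beta 46/80 = 57.5%, Protocol Alpha 22/32 = 68.8% → Protocol Alpha
Stage II: Protocol Beta 172/376 = 45.7%, Protocol Alpha 122/219 = 55.7% → Protocol Alpha
Overall: Protocol Beta 399/1237 = 32.3%, Protocol Alpha 353/891 = 39.6% → Protocol Alpha
Protocol Alpha wins overall and in every disease group — no reversal.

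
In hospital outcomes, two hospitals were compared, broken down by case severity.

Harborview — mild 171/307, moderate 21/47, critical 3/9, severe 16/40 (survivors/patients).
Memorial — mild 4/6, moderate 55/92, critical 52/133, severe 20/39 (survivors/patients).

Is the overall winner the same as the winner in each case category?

Mild: Harborview 171/307 = 55.7%, Memorial 4/6 = 66.7% → Memorial
Moderate: Harborview 21/47 = 44.7%, Memorial 55/92 = 59.8% → Memorial
Critical: Harborview 3/9 = 33.3%, Memorial 52/133 = 39.1% → Memorial
Severe: Harborview 16/40 = 40.0%, Memorial 20/39 = 51.3% → Memorial
Overall: Harborview 211/403 = 52.4%, Memorial 131/270 = 48.5% → Harborview
Memorial wins each case group but Harborview wins overall — the comparison reverses. Memorial's patients skew toward critical, which has a lower base rate.

No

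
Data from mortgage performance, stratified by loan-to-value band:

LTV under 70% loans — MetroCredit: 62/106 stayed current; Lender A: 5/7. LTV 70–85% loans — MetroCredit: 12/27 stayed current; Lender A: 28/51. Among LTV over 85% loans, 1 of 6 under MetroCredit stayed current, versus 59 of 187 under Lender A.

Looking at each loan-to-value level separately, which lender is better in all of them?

LTV under 70%: MetroCredit 62/106 = 58.5%, Lender A 5/7 = 71.4% → Lender A
LTV 70–85%: MetroCredit 12/27 = 44.4%, Lender A 28/51 = 54.9% → Lender A
LTV over 85%: MetroCredit 1/6 = 16.7%, Lender A 59/187 = 31.6% → Lender A
Lender A has the higher rate in all 3 groups.

Lender A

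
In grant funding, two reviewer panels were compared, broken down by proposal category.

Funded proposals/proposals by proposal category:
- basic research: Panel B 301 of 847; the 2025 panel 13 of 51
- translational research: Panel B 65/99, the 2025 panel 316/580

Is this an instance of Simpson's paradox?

Yes

Basic research: Panel B 301/847 = 35.5%, the 2025 panel 13/51 = 25.5% → Panel B
Translational research: Panel B 65/99 = 65.7%, the 2025 panel 316/580 = 54.5% → Panel B
Overall: Panel B 366/946 = 38.7%, the 2025 panel 329/631 = 52.1% → the 2025 panel
Panel B wins each proposal group but the 2025 panel wins overall — the comparison reverses. Panel B's proposals skew toward basic research, which has a lower base rate.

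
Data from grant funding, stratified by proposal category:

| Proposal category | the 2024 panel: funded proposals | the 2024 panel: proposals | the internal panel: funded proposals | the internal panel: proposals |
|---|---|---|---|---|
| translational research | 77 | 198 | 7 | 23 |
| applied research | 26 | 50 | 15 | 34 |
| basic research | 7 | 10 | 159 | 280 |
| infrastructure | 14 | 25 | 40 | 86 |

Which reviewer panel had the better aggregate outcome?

the internal panel

Translational research: the 2024 panel 77/198 = 38.9%, the internal panel 7/23 = 30.4% → the 2024 panel
Applied research: the 2024 panel 26/50 = 52.0%, the internal panel 15/34 = 44.1% → the 2024 panel
Basic research: the 2024 panel 7/10 = 70.0%, the internal panel 159/280 = 56.8% → the 2024 panel
Infrastructure: the 2024 panel 14/25 = 56.0%, the internal panel 40/86 = 46.5% → the 2024 panel
Overall: the 2024 panel 124/283 = 43.8%, the internal panel 221/423 = 52.2% → the internal panel
(The 2024 panel wins every proposal group but the internal panel wins overall — the 2024 panel's proposals skew toward the low-rate translational research group.)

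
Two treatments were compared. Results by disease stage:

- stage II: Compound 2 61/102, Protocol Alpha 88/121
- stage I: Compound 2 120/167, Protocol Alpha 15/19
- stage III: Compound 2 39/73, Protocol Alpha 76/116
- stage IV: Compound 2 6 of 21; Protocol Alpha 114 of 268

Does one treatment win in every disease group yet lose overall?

Yes

Stage II: Compound 2 61/102 = 59.8%, Protocol Alpha 88/121 = 72.7% → Protocol Alpha
Stage I: Compound 2 120/167 = 71.9%, Protocol Alpha 15/19 = 78.9% → Protocol Alpha
Stage III: Compound 2 39/73 = 53.4%, Protocol Alpha 76/116 = 65.5% → Protocol Alpha
Stage IV: Compound 2 6/21 = 28.6%, Protocol Alpha 114/268 = 42.5% → Protocol Alpha
Overall: Compound 2 226/363 = 62.3%, Protocol Alpha 293/524 = 55.9% → Compound 2
Protocol Alpha wins each disease group but Compound 2 wins overall — the comparison reverses. Protocol Alpha's patients skew toward stage IV, which has a lower base rate.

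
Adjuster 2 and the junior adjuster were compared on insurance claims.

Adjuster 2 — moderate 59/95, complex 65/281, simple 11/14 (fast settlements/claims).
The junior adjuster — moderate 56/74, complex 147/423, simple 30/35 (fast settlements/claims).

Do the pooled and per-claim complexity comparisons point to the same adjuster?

Moderate: Adjuster 2 59/95 = 62.1%, the junior adjuster 56/74 = 75.7% → the junior adjuster
Complex: Adjuster 2 65/281 = 23.1%, the junior adjuster 147/423 = 34.8% → the junior adjuster
Simple: Adjuster 2 11/14 = 78.6%, the junior adjuster 30/35 = 85.7% → the junior adjuster
Overall: Adjuster 2 135/390 = 34.6%, the junior adjuster 233/532 = 43.8% → the junior adjuster
The junior adjuster wins overall and in every claim group — no reversal.

Yes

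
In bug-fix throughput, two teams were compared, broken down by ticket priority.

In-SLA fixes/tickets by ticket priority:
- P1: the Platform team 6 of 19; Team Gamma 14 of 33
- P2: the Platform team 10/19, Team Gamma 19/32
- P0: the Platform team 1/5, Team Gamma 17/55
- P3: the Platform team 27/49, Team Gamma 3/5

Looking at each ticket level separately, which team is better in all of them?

Team Gamma

P1: the Platform team 6/19 = 31.6%, Team Gamma 14/33 = 42.4% → Team Gamma
P2: the Platform team 10/19 = 52.6%, Team Gamma 19/32 = 59.4% → Team Gamma
P0: the Platform team 1/5 = 20.0%, Team Gamma 17/55 = 30.9% → Team Gamma
P3: the Platform team 27/49 = 55.1%, Team Gamma 3/5 = 60.0% → Team Gamma
Team Gamma has the higher rate in all 4 groups.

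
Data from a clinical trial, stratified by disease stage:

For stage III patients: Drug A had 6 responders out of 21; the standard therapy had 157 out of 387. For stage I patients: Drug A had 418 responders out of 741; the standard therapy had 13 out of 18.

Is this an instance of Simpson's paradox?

Stage III: Drug A 6/21 = 28.6%, the standard therapy 157/387 = 40.6% → the standard therapy
Stage I: Drug A 418/741 = 56.4%, the standard therapy 13/18 = 72.2% → the standard therapy
Overall: Drug A 424/762 = 55.6%, the standard therapy 170/405 = 42.0% → Drug A
The standard therapy wins each disease group but Drug A wins overall — the comparison reverses. The standard therapy's patients skew toward stage III, which has a lower base rate.

Yes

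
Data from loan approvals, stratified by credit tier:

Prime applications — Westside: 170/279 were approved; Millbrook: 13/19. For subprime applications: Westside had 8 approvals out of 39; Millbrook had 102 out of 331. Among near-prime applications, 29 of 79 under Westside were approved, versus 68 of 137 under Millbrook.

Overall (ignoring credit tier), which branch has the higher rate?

Prime: Westside 170/279 = 60.9%, Millbrook 13/19 = 68.4% → Millbrook
Subprime: Westside 8/39 = 20.5%, Millbrook 102/331 = 30.8% → Millbrook
Near-prime: Westside 29/79 = 36.7%, Millbrook 68/137 = 49.6% → Millbrook
Overall: Westside 207/397 = 52.1%, Millbrook 183/487 = 37.6% → Westside
(Millbrook wins every credit group but Westside wins overall — Millbrook's applications skew toward the low-rate subprime group.)

Westside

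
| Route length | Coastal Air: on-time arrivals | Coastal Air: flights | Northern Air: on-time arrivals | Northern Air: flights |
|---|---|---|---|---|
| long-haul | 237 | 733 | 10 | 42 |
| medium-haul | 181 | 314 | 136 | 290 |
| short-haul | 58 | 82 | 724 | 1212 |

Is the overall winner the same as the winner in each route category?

Long-haul: Coastal Air 237/733 = 32.3%, Northern Air 10/42 = 23.8% → Coastal Air
Medium-haul: Coastal Air 181/314 = 57.6%, Northern Air 136/290 = 46.9% → Coastal Air
Short-haul: Coastal Air 58/82 = 70.7%, Northern Air 724/1212 = 59.7% → Coastal Air
Overall: Coastal Air 476/1129 = 42.2%, Northern Air 870/1544 = 56.3% → Northern Air
Coastal Air wins each route group but Northern Air wins overall — the comparison reverses. Coastal Air's flights skew toward long-haul, which has a lower base rate.

No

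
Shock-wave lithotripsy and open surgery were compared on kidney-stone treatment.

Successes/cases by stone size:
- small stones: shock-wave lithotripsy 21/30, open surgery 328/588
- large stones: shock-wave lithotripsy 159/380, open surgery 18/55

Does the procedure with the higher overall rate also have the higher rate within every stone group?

No

Small stones: shock-wave lithotripsy 21/30 = 70.0%, open surgery 328/588 = 55.8% → shock-wave lithotripsy
Large stones: shock-wave lithotripsy 159/380 = 41.8%, open surgery 18/55 = 32.7% → shock-wave lithotripsy
Overall: shock-wave lithotripsy 180/410 = 43.9%, open surgery 346/643 = 53.8% → open surgery
Shock-wave lithotripsy wins each stone group but open surgery wins overall — the comparison reverses. Shock-wave lithotripsy's cases skew toward large stones, which has a lower base rate.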